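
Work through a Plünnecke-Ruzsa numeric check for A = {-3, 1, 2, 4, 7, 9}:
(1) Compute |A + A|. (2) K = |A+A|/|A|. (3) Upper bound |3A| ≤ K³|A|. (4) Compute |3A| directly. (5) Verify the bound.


|A| = 6.
Step 1: Compute A + A by enumerating all 36 pairs.
A + A = {-6, -2, -1, 1, 2, 3, 4, 5, 6, 8, 9, 10, 11, 13, 14, 16, 18}, so |A + A| = 17.
Step 2: Doubling constant K = |A + A|/|A| = 17/6 = 17/6 ≈ 2.8333.
Step 3: Plünnecke-Ruzsa gives |3A| ≤ K³·|A| = (2.8333)³ · 6 ≈ 136.4722.
Step 4: Compute 3A = A + A + A directly by enumerating all triples (a,b,c) ∈ A³; |3A| = 31.
Step 5: Check 31 ≤ 136.4722? Yes ✓.

K = 17/6, Plünnecke-Ruzsa bound K³|A| ≈ 136.4722, |3A| = 31, inequality holds.


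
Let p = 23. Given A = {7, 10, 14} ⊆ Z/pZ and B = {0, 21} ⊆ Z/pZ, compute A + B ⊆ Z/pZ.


Work in Z/23Z: reduce every sum a + b modulo 23.
Enumerate all 6 pairs:
a = 7: 7+0=7, 7+21=5
a = 10: 10+0=10, 10+21=8
a = 14: 14+0=14, 14+21=12
Distinct residues collected: {5, 7, 8, 10, 12, 14}
|A + B| = 6 (out of 23 total residues).

A + B = {5, 7, 8, 10, 12, 14}


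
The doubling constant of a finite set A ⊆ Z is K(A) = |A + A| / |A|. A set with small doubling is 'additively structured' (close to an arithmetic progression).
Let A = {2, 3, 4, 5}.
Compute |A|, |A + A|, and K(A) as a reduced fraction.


|A| = 4.
Compute A + A by enumerating all 16 pairs.
A + A = {4, 5, 6, 7, 8, 9, 10}, so |A + A| = 7.
K = |A + A| / |A| = 7/4 (already in lowest terms) ≈ 1.7500.
Reference: AP of size 4 gives K = 7/4 ≈ 1.7500; a fully generic set of size 4 gives K ≈ 2.5000.

|A| = 4, |A + A| = 7, K = 7/4.


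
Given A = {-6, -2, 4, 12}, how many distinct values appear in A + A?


A + A = {a + a' : a, a' ∈ A}; |A| = 4.
General bounds: 2|A| - 1 ≤ |A + A| ≤ |A|(|A|+1)/2, i.e. 7 ≤ |A + A| ≤ 10.
Lower bound 2|A|-1 is attained iff A is an arithmetic progression.
Enumerate sums a + a' for a ≤ a' (symmetric, so this suffices):
a = -6: -6+-6=-12, -6+-2=-8, -6+4=-2, -6+12=6
a = -2: -2+-2=-4, -2+4=2, -2+12=10
a = 4: 4+4=8, 4+12=16
a = 12: 12+12=24
Distinct sums: {-12, -8, -4, -2, 2, 6, 8, 10, 16, 24}
|A + A| = 10

|A + A| = 10


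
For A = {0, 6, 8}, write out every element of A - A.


A - A = {a - a' : a, a' ∈ A}.
Compute a - a' for each ordered pair (a, a'):
a = 0: 0-0=0, 0-6=-6, 0-8=-8
a = 6: 6-0=6, 6-6=0, 6-8=-2
a = 8: 8-0=8, 8-6=2, 8-8=0
Collecting distinct values (and noting 0 appears from a-a):
A - A = {-8, -6, -2, 0, 2, 6, 8}
|A - A| = 7

A - A = {-8, -6, -2, 0, 2, 6, 8}


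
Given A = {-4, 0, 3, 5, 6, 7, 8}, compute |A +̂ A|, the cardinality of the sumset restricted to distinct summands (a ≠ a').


Restricted sumset: A +̂ A = {a + a' : a ∈ A, a' ∈ A, a ≠ a'}.
Equivalently, take A + A and drop any sum 2a that is achievable ONLY as a + a for a ∈ A (i.e. sums representable only with equal summands).
Enumerate pairs (a, a') with a < a' (symmetric, so each unordered pair gives one sum; this covers all a ≠ a'):
  -4 + 0 = -4
  -4 + 3 = -1
  -4 + 5 = 1
  -4 + 6 = 2
  -4 + 7 = 3
  -4 + 8 = 4
  0 + 3 = 3
  0 + 5 = 5
  0 + 6 = 6
  0 + 7 = 7
  0 + 8 = 8
  3 + 5 = 8
  3 + 6 = 9
  3 + 7 = 10
  3 + 8 = 11
  5 + 6 = 11
  5 + 7 = 12
  5 + 8 = 13
  6 + 7 = 13
  6 + 8 = 14
  7 + 8 = 15
Collected distinct sums: {-4, -1, 1, 2, 3, 4, 5, 6, 7, 8, 9, 10, 11, 12, 13, 14, 15}
|A +̂ A| = 17
(Reference bound: |A +̂ A| ≥ 2|A| - 3 for |A| ≥ 2, with |A| = 7 giving ≥ 11.)

|A +̂ A| = 17


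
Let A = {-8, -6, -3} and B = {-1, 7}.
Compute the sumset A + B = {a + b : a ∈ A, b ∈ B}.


A + B = {a + b : a ∈ A, b ∈ B}.
Enumerate all |A|·|B| = 3·2 = 6 pairs (a, b) and collect distinct sums.
a = -8: -8+-1=-9, -8+7=-1
a = -6: -6+-1=-7, -6+7=1
a = -3: -3+-1=-4, -3+7=4
Collecting distinct sums: A + B = {-9, -7, -4, -1, 1, 4}
|A + B| = 6

A + B = {-9, -7, -4, -1, 1, 4}


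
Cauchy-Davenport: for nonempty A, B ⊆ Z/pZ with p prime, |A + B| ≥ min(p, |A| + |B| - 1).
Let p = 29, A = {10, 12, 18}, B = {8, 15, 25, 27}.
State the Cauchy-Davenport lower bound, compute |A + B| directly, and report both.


Cauchy-Davenport: |A + B| ≥ min(p, |A| + |B| - 1) for A, B nonempty in Z/pZ.
|A| = 3, |B| = 4, p = 29.
CD lower bound = min(29, 3 + 4 - 1) = min(29, 6) = 6.
Compute A + B mod 29 directly:
a = 10: 10+8=18, 10+15=25, 10+25=6, 10+27=8
a = 12: 12+8=20, 12+15=27, 12+25=8, 12+27=10
a = 18: 18+8=26, 18+15=4, 18+25=14, 18+27=16
A + B = {4, 6, 8, 10, 14, 16, 18, 20, 25, 26, 27}, so |A + B| = 11.
Verify: 11 ≥ 6? Yes ✓.

CD lower bound = 6, actual |A + B| = 11.


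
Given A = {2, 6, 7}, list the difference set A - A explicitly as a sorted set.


A - A = {a - a' : a, a' ∈ A}.
Compute a - a' for each ordered pair (a, a'):
a = 2: 2-2=0, 2-6=-4, 2-7=-5
a = 6: 6-2=4, 6-6=0, 6-7=-1
a = 7: 7-2=5, 7-6=1, 7-7=0
Collecting distinct values (and noting 0 appears from a-a):
A - A = {-5, -4, -1, 0, 1, 4, 5}
|A - A| = 7

A - A = {-5, -4, -1, 0, 1, 4, 5}


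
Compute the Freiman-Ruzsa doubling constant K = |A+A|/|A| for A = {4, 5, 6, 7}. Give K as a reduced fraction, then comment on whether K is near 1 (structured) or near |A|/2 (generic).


|A| = 4.
Compute A + A by enumerating all 16 pairs.
A + A = {8, 9, 10, 11, 12, 13, 14}, so |A + A| = 7.
K = |A + A| / |A| = 7/4 (already in lowest terms) ≈ 1.7500.
Reference: AP of size 4 gives K = 7/4 ≈ 1.7500; a fully generic set of size 4 gives K ≈ 2.5000.

|A| = 4, |A + A| = 7, K = 7/4.


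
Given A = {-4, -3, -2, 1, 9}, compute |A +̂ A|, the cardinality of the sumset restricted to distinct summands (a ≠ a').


Restricted sumset: A +̂ A = {a + a' : a ∈ A, a' ∈ A, a ≠ a'}.
Equivalently, take A + A and drop any sum 2a that is achievable ONLY as a + a for a ∈ A (i.e. sums representable only with equal summands).
Enumerate pairs (a, a') with a < a' (symmetric, so each unordered pair gives one sum; this covers all a ≠ a'):
  -4 + -3 = -7
  -4 + -2 = -6
  -4 + 1 = -3
  -4 + 9 = 5
  -3 + -2 = -5
  -3 + 1 = -2
  -3 + 9 = 6
  -2 + 1 = -1
  -2 + 9 = 7
  1 + 9 = 10
Collected distinct sums: {-7, -6, -5, -3, -2, -1, 5, 6, 7, 10}
|A +̂ A| = 10
(Reference bound: |A +̂ A| ≥ 2|A| - 3 for |A| ≥ 2, with |A| = 5 giving ≥ 7.)

|A +̂ A| = 10


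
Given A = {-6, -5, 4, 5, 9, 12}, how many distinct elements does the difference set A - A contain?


A - A = {a - a' : a, a' ∈ A}; |A| = 6.
Bounds: 2|A|-1 ≤ |A - A| ≤ |A|² - |A| + 1, i.e. 11 ≤ |A - A| ≤ 31.
Note: 0 ∈ A - A always (from a - a). The set is symmetric: if d ∈ A - A then -d ∈ A - A.
Enumerate nonzero differences d = a - a' with a > a' (then include -d):
Positive differences: {1, 3, 4, 5, 7, 8, 9, 10, 11, 14, 15, 17, 18}
Full difference set: {0} ∪ (positive diffs) ∪ (negative diffs).
|A - A| = 1 + 2·13 = 27 (matches direct enumeration: 27).

|A - A| = 27


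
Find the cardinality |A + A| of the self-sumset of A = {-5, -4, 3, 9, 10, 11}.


A + A = {a + a' : a, a' ∈ A}; |A| = 6.
General bounds: 2|A| - 1 ≤ |A + A| ≤ |A|(|A|+1)/2, i.e. 11 ≤ |A + A| ≤ 21.
Lower bound 2|A|-1 is attained iff A is an arithmetic progression.
Enumerate sums a + a' for a ≤ a' (symmetric, so this suffices):
a = -5: -5+-5=-10, -5+-4=-9, -5+3=-2, -5+9=4, -5+10=5, -5+11=6
a = -4: -4+-4=-8, -4+3=-1, -4+9=5, -4+10=6, -4+11=7
a = 3: 3+3=6, 3+9=12, 3+10=13, 3+11=14
a = 9: 9+9=18, 9+10=19, 9+11=20
a = 10: 10+10=20, 10+11=21
a = 11: 11+11=22
Distinct sums: {-10, -9, -8, -2, -1, 4, 5, 6, 7, 12, 13, 14, 18, 19, 20, 21, 22}
|A + A| = 17

|A + A| = 17


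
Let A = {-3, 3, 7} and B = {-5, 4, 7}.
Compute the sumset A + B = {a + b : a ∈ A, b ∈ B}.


A + B = {a + b : a ∈ A, b ∈ B}.
Enumerate all |A|·|B| = 3·3 = 9 pairs (a, b) and collect distinct sums.
a = -3: -3+-5=-8, -3+4=1, -3+7=4
a = 3: 3+-5=-2, 3+4=7, 3+7=10
a = 7: 7+-5=2, 7+4=11, 7+7=14
Collecting distinct sums: A + B = {-8, -2, 1, 2, 4, 7, 10, 11, 14}
|A + B| = 9

A + B = {-8, -2, 1, 2, 4, 7, 10, 11, 14}


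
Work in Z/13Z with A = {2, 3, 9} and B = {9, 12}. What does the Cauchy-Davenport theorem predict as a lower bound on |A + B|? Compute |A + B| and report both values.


Cauchy-Davenport: |A + B| ≥ min(p, |A| + |B| - 1) for A, B nonempty in Z/pZ.
|A| = 3, |B| = 2, p = 13.
CD lower bound = min(13, 3 + 2 - 1) = min(13, 4) = 4.
Compute A + B mod 13 directly:
a = 2: 2+9=11, 2+12=1
a = 3: 3+9=12, 3+12=2
a = 9: 9+9=5, 9+12=8
A + B = {1, 2, 5, 8, 11, 12}, so |A + B| = 6.
Verify: 6 ≥ 4? Yes ✓.

CD lower bound = 4, actual |A + B| = 6.


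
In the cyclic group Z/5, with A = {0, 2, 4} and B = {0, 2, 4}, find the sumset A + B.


Work in Z/5Z: reduce every sum a + b modulo 5.
Enumerate all 9 pairs:
a = 0: 0+0=0, 0+2=2, 0+4=4
a = 2: 2+0=2, 2+2=4, 2+4=1
a = 4: 4+0=4, 4+2=1, 4+4=3
Distinct residues collected: {0, 1, 2, 3, 4}
|A + B| = 5 (out of 5 total residues).

A + B = {0, 1, 2, 3, 4}


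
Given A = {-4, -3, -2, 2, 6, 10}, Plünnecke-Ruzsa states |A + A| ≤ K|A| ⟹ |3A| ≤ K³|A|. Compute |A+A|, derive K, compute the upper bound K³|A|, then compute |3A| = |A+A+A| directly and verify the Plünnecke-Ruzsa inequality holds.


|A| = 6.
Step 1: Compute A + A by enumerating all 36 pairs.
A + A = {-8, -7, -6, -5, -4, -2, -1, 0, 2, 3, 4, 6, 7, 8, 12, 16, 20}, so |A + A| = 17.
Step 2: Doubling constant K = |A + A|/|A| = 17/6 = 17/6 ≈ 2.8333.
Step 3: Plünnecke-Ruzsa gives |3A| ≤ K³·|A| = (2.8333)³ · 6 ≈ 136.4722.
Step 4: Compute 3A = A + A + A directly by enumerating all triples (a,b,c) ∈ A³; |3A| = 31.
Step 5: Check 31 ≤ 136.4722? Yes ✓.

K = 17/6, Plünnecke-Ruzsa bound K³|A| ≈ 136.4722, |3A| = 31, inequality holds.


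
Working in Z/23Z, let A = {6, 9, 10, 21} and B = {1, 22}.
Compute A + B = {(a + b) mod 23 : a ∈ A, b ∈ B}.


Work in Z/23Z: reduce every sum a + b modulo 23.
Enumerate all 8 pairs:
a = 6: 6+1=7, 6+22=5
a = 9: 9+1=10, 9+22=8
a = 10: 10+1=11, 10+22=9
a = 21: 21+1=22, 21+22=20
Distinct residues collected: {5, 7, 8, 9, 10, 11, 20, 22}
|A + B| = 8 (out of 23 total residues).

A + B = {5, 7, 8, 9, 10, 11, 20, 22}


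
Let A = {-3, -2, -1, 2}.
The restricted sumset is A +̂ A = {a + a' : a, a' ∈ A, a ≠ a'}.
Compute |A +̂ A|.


Restricted sumset: A +̂ A = {a + a' : a ∈ A, a' ∈ A, a ≠ a'}.
Equivalently, take A + A and drop any sum 2a that is achievable ONLY as a + a for a ∈ A (i.e. sums representable only with equal summands).
Enumerate pairs (a, a') with a < a' (symmetric, so each unordered pair gives one sum; this covers all a ≠ a'):
  -3 + -2 = -5
  -3 + -1 = -4
  -3 + 2 = -1
  -2 + -1 = -3
  -2 + 2 = 0
  -1 + 2 = 1
Collected distinct sums: {-5, -4, -3, -1, 0, 1}
|A +̂ A| = 6
(Reference bound: |A +̂ A| ≥ 2|A| - 3 for |A| ≥ 2, with |A| = 4 giving ≥ 5.)

|A +̂ A| = 6


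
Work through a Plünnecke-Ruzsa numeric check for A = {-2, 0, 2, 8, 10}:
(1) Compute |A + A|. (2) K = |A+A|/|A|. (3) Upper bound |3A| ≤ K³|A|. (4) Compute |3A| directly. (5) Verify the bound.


|A| = 5.
Step 1: Compute A + A by enumerating all 25 pairs.
A + A = {-4, -2, 0, 2, 4, 6, 8, 10, 12, 16, 18, 20}, so |A + A| = 12.
Step 2: Doubling constant K = |A + A|/|A| = 12/5 = 12/5 ≈ 2.4000.
Step 3: Plünnecke-Ruzsa gives |3A| ≤ K³·|A| = (2.4000)³ · 5 ≈ 69.1200.
Step 4: Compute 3A = A + A + A directly by enumerating all triples (a,b,c) ∈ A³; |3A| = 19.
Step 5: Check 19 ≤ 69.1200? Yes ✓.

K = 12/5, Plünnecke-Ruzsa bound K³|A| ≈ 69.1200, |3A| = 19, inequality holds.


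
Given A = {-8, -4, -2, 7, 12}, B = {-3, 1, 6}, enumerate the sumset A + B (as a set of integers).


A + B = {a + b : a ∈ A, b ∈ B}.
Enumerate all |A|·|B| = 5·3 = 15 pairs (a, b) and collect distinct sums.
a = -8: -8+-3=-11, -8+1=-7, -8+6=-2
a = -4: -4+-3=-7, -4+1=-3, -4+6=2
a = -2: -2+-3=-5, -2+1=-1, -2+6=4
a = 7: 7+-3=4, 7+1=8, 7+6=13
a = 12: 12+-3=9, 12+1=13, 12+6=18
Collecting distinct sums: A + B = {-11, -7, -5, -3, -2, -1, 2, 4, 8, 9, 13, 18}
|A + B| = 12

A + B = {-11, -7, -5, -3, -2, -1, 2, 4, 8, 9, 13, 18}


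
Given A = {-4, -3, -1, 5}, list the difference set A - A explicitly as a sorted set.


A - A = {a - a' : a, a' ∈ A}.
Compute a - a' for each ordered pair (a, a'):
a = -4: -4--4=0, -4--3=-1, -4--1=-3, -4-5=-9
a = -3: -3--4=1, -3--3=0, -3--1=-2, -3-5=-8
a = -1: -1--4=3, -1--3=2, -1--1=0, -1-5=-6
a = 5: 5--4=9, 5--3=8, 5--1=6, 5-5=0
Collecting distinct values (and noting 0 appears from a-a):
A - A = {-9, -8, -6, -3, -2, -1, 0, 1, 2, 3, 6, 8, 9}
|A - A| = 13

A - A = {-9, -8, -6, -3, -2, -1, 0, 1, 2, 3, 6, 8, 9}


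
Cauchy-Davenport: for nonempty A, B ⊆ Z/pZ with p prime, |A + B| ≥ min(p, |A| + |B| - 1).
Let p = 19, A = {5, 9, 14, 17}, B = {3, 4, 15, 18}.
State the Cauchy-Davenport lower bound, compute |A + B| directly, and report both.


Cauchy-Davenport: |A + B| ≥ min(p, |A| + |B| - 1) for A, B nonempty in Z/pZ.
|A| = 4, |B| = 4, p = 19.
CD lower bound = min(19, 4 + 4 - 1) = min(19, 7) = 7.
Compute A + B mod 19 directly:
a = 5: 5+3=8, 5+4=9, 5+15=1, 5+18=4
a = 9: 9+3=12, 9+4=13, 9+15=5, 9+18=8
a = 14: 14+3=17, 14+4=18, 14+15=10, 14+18=13
a = 17: 17+3=1, 17+4=2, 17+15=13, 17+18=16
A + B = {1, 2, 4, 5, 8, 9, 10, 12, 13, 16, 17, 18}, so |A + B| = 12.
Verify: 12 ≥ 7? Yes ✓.

CD lower bound = 7, actual |A + B| = 12.


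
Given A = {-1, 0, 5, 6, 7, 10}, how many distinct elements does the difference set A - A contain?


A - A = {a - a' : a, a' ∈ A}; |A| = 6.
Bounds: 2|A|-1 ≤ |A - A| ≤ |A|² - |A| + 1, i.e. 11 ≤ |A - A| ≤ 31.
Note: 0 ∈ A - A always (from a - a). The set is symmetric: if d ∈ A - A then -d ∈ A - A.
Enumerate nonzero differences d = a - a' with a > a' (then include -d):
Positive differences: {1, 2, 3, 4, 5, 6, 7, 8, 10, 11}
Full difference set: {0} ∪ (positive diffs) ∪ (negative diffs).
|A - A| = 1 + 2·10 = 21 (matches direct enumeration: 21).

|A - A| = 21


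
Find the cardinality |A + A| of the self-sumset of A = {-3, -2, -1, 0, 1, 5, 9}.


A + A = {a + a' : a, a' ∈ A}; |A| = 7.
General bounds: 2|A| - 1 ≤ |A + A| ≤ |A|(|A|+1)/2, i.e. 13 ≤ |A + A| ≤ 28.
Lower bound 2|A|-1 is attained iff A is an arithmetic progression.
Enumerate sums a + a' for a ≤ a' (symmetric, so this suffices):
a = -3: -3+-3=-6, -3+-2=-5, -3+-1=-4, -3+0=-3, -3+1=-2, -3+5=2, -3+9=6
a = -2: -2+-2=-4, -2+-1=-3, -2+0=-2, -2+1=-1, -2+5=3, -2+9=7
a = -1: -1+-1=-2, -1+0=-1, -1+1=0, -1+5=4, -1+9=8
a = 0: 0+0=0, 0+1=1, 0+5=5, 0+9=9
a = 1: 1+1=2, 1+5=6, 1+9=10
a = 5: 5+5=10, 5+9=14
a = 9: 9+9=18
Distinct sums: {-6, -5, -4, -3, -2, -1, 0, 1, 2, 3, 4, 5, 6, 7, 8, 9, 10, 14, 18}
|A + A| = 19

|A + A| = 19


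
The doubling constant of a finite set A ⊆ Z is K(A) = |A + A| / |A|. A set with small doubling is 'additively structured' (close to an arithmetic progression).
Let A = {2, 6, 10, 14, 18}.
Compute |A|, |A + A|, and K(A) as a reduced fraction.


|A| = 5.
Compute A + A by enumerating all 25 pairs.
A + A = {4, 8, 12, 16, 20, 24, 28, 32, 36}, so |A + A| = 9.
K = |A + A| / |A| = 9/5 (already in lowest terms) ≈ 1.8000.
Reference: AP of size 5 gives K = 9/5 ≈ 1.8000; a fully generic set of size 5 gives K ≈ 3.0000.

|A| = 5, |A + A| = 9, K = 9/5.


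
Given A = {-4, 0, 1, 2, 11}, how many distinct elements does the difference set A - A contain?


A - A = {a - a' : a, a' ∈ A}; |A| = 5.
Bounds: 2|A|-1 ≤ |A - A| ≤ |A|² - |A| + 1, i.e. 9 ≤ |A - A| ≤ 21.
Note: 0 ∈ A - A always (from a - a). The set is symmetric: if d ∈ A - A then -d ∈ A - A.
Enumerate nonzero differences d = a - a' with a > a' (then include -d):
Positive differences: {1, 2, 4, 5, 6, 9, 10, 11, 15}
Full difference set: {0} ∪ (positive diffs) ∪ (negative diffs).
|A - A| = 1 + 2·9 = 19 (matches direct enumeration: 19).

|A - A| = 19


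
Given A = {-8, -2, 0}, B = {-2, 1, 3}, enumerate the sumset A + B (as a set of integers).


A + B = {a + b : a ∈ A, b ∈ B}.
Enumerate all |A|·|B| = 3·3 = 9 pairs (a, b) and collect distinct sums.
a = -8: -8+-2=-10, -8+1=-7, -8+3=-5
a = -2: -2+-2=-4, -2+1=-1, -2+3=1
a = 0: 0+-2=-2, 0+1=1, 0+3=3
Collecting distinct sums: A + B = {-10, -7, -5, -4, -2, -1, 1, 3}
|A + B| = 8

A + B = {-10, -7, -5, -4, -2, -1, 1, 3}


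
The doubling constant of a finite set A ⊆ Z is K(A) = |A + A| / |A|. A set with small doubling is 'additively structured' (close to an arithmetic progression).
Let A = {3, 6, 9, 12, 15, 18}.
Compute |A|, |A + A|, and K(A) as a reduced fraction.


|A| = 6.
Compute A + A by enumerating all 36 pairs.
A + A = {6, 9, 12, 15, 18, 21, 24, 27, 30, 33, 36}, so |A + A| = 11.
K = |A + A| / |A| = 11/6 (already in lowest terms) ≈ 1.8333.
Reference: AP of size 6 gives K = 11/6 ≈ 1.8333; a fully generic set of size 6 gives K ≈ 3.5000.

|A| = 6, |A + A| = 11, K = 11/6.


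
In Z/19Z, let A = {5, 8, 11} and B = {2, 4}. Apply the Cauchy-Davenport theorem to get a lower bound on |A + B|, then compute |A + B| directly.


Cauchy-Davenport: |A + B| ≥ min(p, |A| + |B| - 1) for A, B nonempty in Z/pZ.
|A| = 3, |B| = 2, p = 19.
CD lower bound = min(19, 3 + 2 - 1) = min(19, 4) = 4.
Compute A + B mod 19 directly:
a = 5: 5+2=7, 5+4=9
a = 8: 8+2=10, 8+4=12
a = 11: 11+2=13, 11+4=15
A + B = {7, 9, 10, 12, 13, 15}, so |A + B| = 6.
Verify: 6 ≥ 4? Yes ✓.

CD lower bound = 4, actual |A + B| = 6.


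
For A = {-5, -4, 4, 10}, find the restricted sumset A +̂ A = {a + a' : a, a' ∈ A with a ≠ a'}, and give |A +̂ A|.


Restricted sumset: A +̂ A = {a + a' : a ∈ A, a' ∈ A, a ≠ a'}.
Equivalently, take A + A and drop any sum 2a that is achievable ONLY as a + a for a ∈ A (i.e. sums representable only with equal summands).
Enumerate pairs (a, a') with a < a' (symmetric, so each unordered pair gives one sum; this covers all a ≠ a'):
  -5 + -4 = -9
  -5 + 4 = -1
  -5 + 10 = 5
  -4 + 4 = 0
  -4 + 10 = 6
  4 + 10 = 14
Collected distinct sums: {-9, -1, 0, 5, 6, 14}
|A +̂ A| = 6
(Reference bound: |A +̂ A| ≥ 2|A| - 3 for |A| ≥ 2, with |A| = 4 giving ≥ 5.)

|A +̂ A| = 6


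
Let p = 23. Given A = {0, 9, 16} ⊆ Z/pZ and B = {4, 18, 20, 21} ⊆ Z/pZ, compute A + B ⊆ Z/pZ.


Work in Z/23Z: reduce every sum a + b modulo 23.
Enumerate all 12 pairs:
a = 0: 0+4=4, 0+18=18, 0+20=20, 0+21=21
a = 9: 9+4=13, 9+18=4, 9+20=6, 9+21=7
a = 16: 16+4=20, 16+18=11, 16+20=13, 16+21=14
Distinct residues collected: {4, 6, 7, 11, 13, 14, 18, 20, 21}
|A + B| = 9 (out of 23 total residues).

A + B = {4, 6, 7, 11, 13, 14, 18, 20, 21}


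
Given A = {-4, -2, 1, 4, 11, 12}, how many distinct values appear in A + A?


A + A = {a + a' : a, a' ∈ A}; |A| = 6.
General bounds: 2|A| - 1 ≤ |A + A| ≤ |A|(|A|+1)/2, i.e. 11 ≤ |A + A| ≤ 21.
Lower bound 2|A|-1 is attained iff A is an arithmetic progression.
Enumerate sums a + a' for a ≤ a' (symmetric, so this suffices):
a = -4: -4+-4=-8, -4+-2=-6, -4+1=-3, -4+4=0, -4+11=7, -4+12=8
a = -2: -2+-2=-4, -2+1=-1, -2+4=2, -2+11=9, -2+12=10
a = 1: 1+1=2, 1+4=5, 1+11=12, 1+12=13
a = 4: 4+4=8, 4+11=15, 4+12=16
a = 11: 11+11=22, 11+12=23
a = 12: 12+12=24
Distinct sums: {-8, -6, -4, -3, -1, 0, 2, 5, 7, 8, 9, 10, 12, 13, 15, 16, 22, 23, 24}
|A + A| = 19

|A + A| = 19


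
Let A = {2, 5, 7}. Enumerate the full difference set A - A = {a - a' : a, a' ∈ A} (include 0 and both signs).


A - A = {a - a' : a, a' ∈ A}.
Compute a - a' for each ordered pair (a, a'):
a = 2: 2-2=0, 2-5=-3, 2-7=-5
a = 5: 5-2=3, 5-5=0, 5-7=-2
a = 7: 7-2=5, 7-5=2, 7-7=0
Collecting distinct values (and noting 0 appears from a-a):
A - A = {-5, -3, -2, 0, 2, 3, 5}
|A - A| = 7

A - A = {-5, -3, -2, 0, 2, 3, 5}


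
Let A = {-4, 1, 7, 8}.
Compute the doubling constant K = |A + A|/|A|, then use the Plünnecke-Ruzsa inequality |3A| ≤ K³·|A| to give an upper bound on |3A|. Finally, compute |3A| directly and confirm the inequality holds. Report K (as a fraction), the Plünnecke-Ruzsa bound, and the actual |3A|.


|A| = 4.
Step 1: Compute A + A by enumerating all 16 pairs.
A + A = {-8, -3, 2, 3, 4, 8, 9, 14, 15, 16}, so |A + A| = 10.
Step 2: Doubling constant K = |A + A|/|A| = 10/4 = 10/4 ≈ 2.5000.
Step 3: Plünnecke-Ruzsa gives |3A| ≤ K³·|A| = (2.5000)³ · 4 ≈ 62.5000.
Step 4: Compute 3A = A + A + A directly by enumerating all triples (a,b,c) ∈ A³; |3A| = 19.
Step 5: Check 19 ≤ 62.5000? Yes ✓.

K = 10/4, Plünnecke-Ruzsa bound K³|A| ≈ 62.5000, |3A| = 19, inequality holds.


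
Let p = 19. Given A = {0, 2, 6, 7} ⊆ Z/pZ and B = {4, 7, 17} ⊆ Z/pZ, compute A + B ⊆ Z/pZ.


Work in Z/19Z: reduce every sum a + b modulo 19.
Enumerate all 12 pairs:
a = 0: 0+4=4, 0+7=7, 0+17=17
a = 2: 2+4=6, 2+7=9, 2+17=0
a = 6: 6+4=10, 6+7=13, 6+17=4
a = 7: 7+4=11, 7+7=14, 7+17=5
Distinct residues collected: {0, 4, 5, 6, 7, 9, 10, 11, 13, 14, 17}
|A + B| = 11 (out of 19 total residues).

A + B = {0, 4, 5, 6, 7, 9, 10, 11, 13, 14, 17}


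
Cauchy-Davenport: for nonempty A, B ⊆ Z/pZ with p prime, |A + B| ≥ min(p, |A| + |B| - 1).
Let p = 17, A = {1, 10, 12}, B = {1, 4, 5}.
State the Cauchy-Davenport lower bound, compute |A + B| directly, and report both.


Cauchy-Davenport: |A + B| ≥ min(p, |A| + |B| - 1) for A, B nonempty in Z/pZ.
|A| = 3, |B| = 3, p = 17.
CD lower bound = min(17, 3 + 3 - 1) = min(17, 5) = 5.
Compute A + B mod 17 directly:
a = 1: 1+1=2, 1+4=5, 1+5=6
a = 10: 10+1=11, 10+4=14, 10+5=15
a = 12: 12+1=13, 12+4=16, 12+5=0
A + B = {0, 2, 5, 6, 11, 13, 14, 15, 16}, so |A + B| = 9.
Verify: 9 ≥ 5? Yes ✓.

CD lower bound = 5, actual |A + B| = 9.


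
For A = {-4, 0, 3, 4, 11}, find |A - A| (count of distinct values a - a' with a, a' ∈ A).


A - A = {a - a' : a, a' ∈ A}; |A| = 5.
Bounds: 2|A|-1 ≤ |A - A| ≤ |A|² - |A| + 1, i.e. 9 ≤ |A - A| ≤ 21.
Note: 0 ∈ A - A always (from a - a). The set is symmetric: if d ∈ A - A then -d ∈ A - A.
Enumerate nonzero differences d = a - a' with a > a' (then include -d):
Positive differences: {1, 3, 4, 7, 8, 11, 15}
Full difference set: {0} ∪ (positive diffs) ∪ (negative diffs).
|A - A| = 1 + 2·7 = 15 (matches direct enumeration: 15).

|A - A| = 15


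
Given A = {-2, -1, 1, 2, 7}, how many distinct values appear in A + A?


A + A = {a + a' : a, a' ∈ A}; |A| = 5.
General bounds: 2|A| - 1 ≤ |A + A| ≤ |A|(|A|+1)/2, i.e. 9 ≤ |A + A| ≤ 15.
Lower bound 2|A|-1 is attained iff A is an arithmetic progression.
Enumerate sums a + a' for a ≤ a' (symmetric, so this suffices):
a = -2: -2+-2=-4, -2+-1=-3, -2+1=-1, -2+2=0, -2+7=5
a = -1: -1+-1=-2, -1+1=0, -1+2=1, -1+7=6
a = 1: 1+1=2, 1+2=3, 1+7=8
a = 2: 2+2=4, 2+7=9
a = 7: 7+7=14
Distinct sums: {-4, -3, -2, -1, 0, 1, 2, 3, 4, 5, 6, 8, 9, 14}
|A + A| = 14

|A + A| = 14


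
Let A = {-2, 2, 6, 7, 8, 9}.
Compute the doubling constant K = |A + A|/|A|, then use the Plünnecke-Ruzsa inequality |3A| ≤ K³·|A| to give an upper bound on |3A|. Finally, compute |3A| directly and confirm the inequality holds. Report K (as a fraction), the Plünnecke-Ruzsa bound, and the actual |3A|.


|A| = 6.
Step 1: Compute A + A by enumerating all 36 pairs.
A + A = {-4, 0, 4, 5, 6, 7, 8, 9, 10, 11, 12, 13, 14, 15, 16, 17, 18}, so |A + A| = 17.
Step 2: Doubling constant K = |A + A|/|A| = 17/6 = 17/6 ≈ 2.8333.
Step 3: Plünnecke-Ruzsa gives |3A| ≤ K³·|A| = (2.8333)³ · 6 ≈ 136.4722.
Step 4: Compute 3A = A + A + A directly by enumerating all triples (a,b,c) ∈ A³; |3A| = 28.
Step 5: Check 28 ≤ 136.4722? Yes ✓.

K = 17/6, Plünnecke-Ruzsa bound K³|A| ≈ 136.4722, |3A| = 28, inequality holds.


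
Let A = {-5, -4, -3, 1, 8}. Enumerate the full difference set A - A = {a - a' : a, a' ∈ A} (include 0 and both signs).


A - A = {a - a' : a, a' ∈ A}.
Compute a - a' for each ordered pair (a, a'):
a = -5: -5--5=0, -5--4=-1, -5--3=-2, -5-1=-6, -5-8=-13
a = -4: -4--5=1, -4--4=0, -4--3=-1, -4-1=-5, -4-8=-12
a = -3: -3--5=2, -3--4=1, -3--3=0, -3-1=-4, -3-8=-11
a = 1: 1--5=6, 1--4=5, 1--3=4, 1-1=0, 1-8=-7
a = 8: 8--5=13, 8--4=12, 8--3=11, 8-1=7, 8-8=0
Collecting distinct values (and noting 0 appears from a-a):
A - A = {-13, -12, -11, -7, -6, -5, -4, -2, -1, 0, 1, 2, 4, 5, 6, 7, 11, 12, 13}
|A - A| = 19

A - A = {-13, -12, -11, -7, -6, -5, -4, -2, -1, 0, 1, 2, 4, 5, 6, 7, 11, 12, 13}


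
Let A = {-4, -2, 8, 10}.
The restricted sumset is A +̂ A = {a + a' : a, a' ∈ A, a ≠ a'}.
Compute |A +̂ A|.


Restricted sumset: A +̂ A = {a + a' : a ∈ A, a' ∈ A, a ≠ a'}.
Equivalently, take A + A and drop any sum 2a that is achievable ONLY as a + a for a ∈ A (i.e. sums representable only with equal summands).
Enumerate pairs (a, a') with a < a' (symmetric, so each unordered pair gives one sum; this covers all a ≠ a'):
  -4 + -2 = -6
  -4 + 8 = 4
  -4 + 10 = 6
  -2 + 8 = 6
  -2 + 10 = 8
  8 + 10 = 18
Collected distinct sums: {-6, 4, 6, 8, 18}
|A +̂ A| = 5
(Reference bound: |A +̂ A| ≥ 2|A| - 3 for |A| ≥ 2, with |A| = 4 giving ≥ 5.)

|A +̂ A| = 5


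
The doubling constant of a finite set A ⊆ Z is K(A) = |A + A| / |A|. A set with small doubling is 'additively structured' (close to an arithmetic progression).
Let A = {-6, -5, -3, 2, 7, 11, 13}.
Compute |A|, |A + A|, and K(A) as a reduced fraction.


|A| = 7.
Compute A + A by enumerating all 49 pairs.
A + A = {-12, -11, -10, -9, -8, -6, -4, -3, -1, 1, 2, 4, 5, 6, 7, 8, 9, 10, 13, 14, 15, 18, 20, 22, 24, 26}, so |A + A| = 26.
K = |A + A| / |A| = 26/7 (already in lowest terms) ≈ 3.7143.
Reference: AP of size 7 gives K = 13/7 ≈ 1.8571; a fully generic set of size 7 gives K ≈ 4.0000.

|A| = 7, |A + A| = 26, K = 26/7.


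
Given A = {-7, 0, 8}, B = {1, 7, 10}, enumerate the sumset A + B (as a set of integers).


A + B = {a + b : a ∈ A, b ∈ B}.
Enumerate all |A|·|B| = 3·3 = 9 pairs (a, b) and collect distinct sums.
a = -7: -7+1=-6, -7+7=0, -7+10=3
a = 0: 0+1=1, 0+7=7, 0+10=10
a = 8: 8+1=9, 8+7=15, 8+10=18
Collecting distinct sums: A + B = {-6, 0, 1, 3, 7, 9, 10, 15, 18}
|A + B| = 9

A + B = {-6, 0, 1, 3, 7, 9, 10, 15, 18}


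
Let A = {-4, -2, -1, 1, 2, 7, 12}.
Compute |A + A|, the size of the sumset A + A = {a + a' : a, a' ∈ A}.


A + A = {a + a' : a, a' ∈ A}; |A| = 7.
General bounds: 2|A| - 1 ≤ |A + A| ≤ |A|(|A|+1)/2, i.e. 13 ≤ |A + A| ≤ 28.
Lower bound 2|A|-1 is attained iff A is an arithmetic progression.
Enumerate sums a + a' for a ≤ a' (symmetric, so this suffices):
a = -4: -4+-4=-8, -4+-2=-6, -4+-1=-5, -4+1=-3, -4+2=-2, -4+7=3, -4+12=8
a = -2: -2+-2=-4, -2+-1=-3, -2+1=-1, -2+2=0, -2+7=5, -2+12=10
a = -1: -1+-1=-2, -1+1=0, -1+2=1, -1+7=6, -1+12=11
a = 1: 1+1=2, 1+2=3, 1+7=8, 1+12=13
a = 2: 2+2=4, 2+7=9, 2+12=14
a = 7: 7+7=14, 7+12=19
a = 12: 12+12=24
Distinct sums: {-8, -6, -5, -4, -3, -2, -1, 0, 1, 2, 3, 4, 5, 6, 8, 9, 10, 11, 13, 14, 19, 24}
|A + A| = 22

|A + A| = 22


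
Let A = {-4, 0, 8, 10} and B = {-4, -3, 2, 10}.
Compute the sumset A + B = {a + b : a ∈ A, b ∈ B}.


A + B = {a + b : a ∈ A, b ∈ B}.
Enumerate all |A|·|B| = 4·4 = 16 pairs (a, b) and collect distinct sums.
a = -4: -4+-4=-8, -4+-3=-7, -4+2=-2, -4+10=6
a = 0: 0+-4=-4, 0+-3=-3, 0+2=2, 0+10=10
a = 8: 8+-4=4, 8+-3=5, 8+2=10, 8+10=18
a = 10: 10+-4=6, 10+-3=7, 10+2=12, 10+10=20
Collecting distinct sums: A + B = {-8, -7, -4, -3, -2, 2, 4, 5, 6, 7, 10, 12, 18, 20}
|A + B| = 14

A + B = {-8, -7, -4, -3, -2, 2, 4, 5, 6, 7, 10, 12, 18, 20}


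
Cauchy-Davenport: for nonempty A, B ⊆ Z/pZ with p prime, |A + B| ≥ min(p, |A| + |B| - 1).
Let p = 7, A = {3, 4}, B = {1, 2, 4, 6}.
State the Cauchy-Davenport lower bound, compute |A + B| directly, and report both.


Cauchy-Davenport: |A + B| ≥ min(p, |A| + |B| - 1) for A, B nonempty in Z/pZ.
|A| = 2, |B| = 4, p = 7.
CD lower bound = min(7, 2 + 4 - 1) = min(7, 5) = 5.
Compute A + B mod 7 directly:
a = 3: 3+1=4, 3+2=5, 3+4=0, 3+6=2
a = 4: 4+1=5, 4+2=6, 4+4=1, 4+6=3
A + B = {0, 1, 2, 3, 4, 5, 6}, so |A + B| = 7.
Verify: 7 ≥ 5? Yes ✓.

CD lower bound = 5, actual |A + B| = 7.


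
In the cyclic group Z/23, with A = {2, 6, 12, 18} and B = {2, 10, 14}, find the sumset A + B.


Work in Z/23Z: reduce every sum a + b modulo 23.
Enumerate all 12 pairs:
a = 2: 2+2=4, 2+10=12, 2+14=16
a = 6: 6+2=8, 6+10=16, 6+14=20
a = 12: 12+2=14, 12+10=22, 12+14=3
a = 18: 18+2=20, 18+10=5, 18+14=9
Distinct residues collected: {3, 4, 5, 8, 9, 12, 14, 16, 20, 22}
|A + B| = 10 (out of 23 total residues).

A + B = {3, 4, 5, 8, 9, 12, 14, 16, 20, 22}


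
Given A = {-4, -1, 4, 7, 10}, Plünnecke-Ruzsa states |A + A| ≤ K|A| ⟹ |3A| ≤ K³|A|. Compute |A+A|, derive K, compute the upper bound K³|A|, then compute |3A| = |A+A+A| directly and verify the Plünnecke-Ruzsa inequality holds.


|A| = 5.
Step 1: Compute A + A by enumerating all 25 pairs.
A + A = {-8, -5, -2, 0, 3, 6, 8, 9, 11, 14, 17, 20}, so |A + A| = 12.
Step 2: Doubling constant K = |A + A|/|A| = 12/5 = 12/5 ≈ 2.4000.
Step 3: Plünnecke-Ruzsa gives |3A| ≤ K³·|A| = (2.4000)³ · 5 ≈ 69.1200.
Step 4: Compute 3A = A + A + A directly by enumerating all triples (a,b,c) ∈ A³; |3A| = 22.
Step 5: Check 22 ≤ 69.1200? Yes ✓.

K = 12/5, Plünnecke-Ruzsa bound K³|A| ≈ 69.1200, |3A| = 22, inequality holds.


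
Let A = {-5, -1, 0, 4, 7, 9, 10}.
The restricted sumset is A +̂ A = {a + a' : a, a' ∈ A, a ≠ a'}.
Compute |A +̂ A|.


Restricted sumset: A +̂ A = {a + a' : a ∈ A, a' ∈ A, a ≠ a'}.
Equivalently, take A + A and drop any sum 2a that is achievable ONLY as a + a for a ∈ A (i.e. sums representable only with equal summands).
Enumerate pairs (a, a') with a < a' (symmetric, so each unordered pair gives one sum; this covers all a ≠ a'):
  -5 + -1 = -6
  -5 + 0 = -5
  -5 + 4 = -1
  -5 + 7 = 2
  -5 + 9 = 4
  -5 + 10 = 5
  -1 + 0 = -1
  -1 + 4 = 3
  -1 + 7 = 6
  -1 + 9 = 8
  -1 + 10 = 9
  0 + 4 = 4
  0 + 7 = 7
  0 + 9 = 9
  0 + 10 = 10
  4 + 7 = 11
  4 + 9 = 13
  4 + 10 = 14
  7 + 9 = 16
  7 + 10 = 17
  9 + 10 = 19
Collected distinct sums: {-6, -5, -1, 2, 3, 4, 5, 6, 7, 8, 9, 10, 11, 13, 14, 16, 17, 19}
|A +̂ A| = 18
(Reference bound: |A +̂ A| ≥ 2|A| - 3 for |A| ≥ 2, with |A| = 7 giving ≥ 11.)

|A +̂ A| = 18


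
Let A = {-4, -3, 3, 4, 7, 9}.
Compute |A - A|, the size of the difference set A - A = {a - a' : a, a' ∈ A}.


A - A = {a - a' : a, a' ∈ A}; |A| = 6.
Bounds: 2|A|-1 ≤ |A - A| ≤ |A|² - |A| + 1, i.e. 11 ≤ |A - A| ≤ 31.
Note: 0 ∈ A - A always (from a - a). The set is symmetric: if d ∈ A - A then -d ∈ A - A.
Enumerate nonzero differences d = a - a' with a > a' (then include -d):
Positive differences: {1, 2, 3, 4, 5, 6, 7, 8, 10, 11, 12, 13}
Full difference set: {0} ∪ (positive diffs) ∪ (negative diffs).
|A - A| = 1 + 2·12 = 25 (matches direct enumeration: 25).

|A - A| = 25


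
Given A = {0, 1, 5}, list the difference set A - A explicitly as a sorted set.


A - A = {a - a' : a, a' ∈ A}.
Compute a - a' for each ordered pair (a, a'):
a = 0: 0-0=0, 0-1=-1, 0-5=-5
a = 1: 1-0=1, 1-1=0, 1-5=-4
a = 5: 5-0=5, 5-1=4, 5-5=0
Collecting distinct values (and noting 0 appears from a-a):
A - A = {-5, -4, -1, 0, 1, 4, 5}
|A - A| = 7

A - A = {-5, -4, -1, 0, 1, 4, 5}


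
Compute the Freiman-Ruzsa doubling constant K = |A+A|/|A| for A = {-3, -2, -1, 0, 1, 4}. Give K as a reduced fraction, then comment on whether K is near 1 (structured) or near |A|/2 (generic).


|A| = 6.
Compute A + A by enumerating all 36 pairs.
A + A = {-6, -5, -4, -3, -2, -1, 0, 1, 2, 3, 4, 5, 8}, so |A + A| = 13.
K = |A + A| / |A| = 13/6 (already in lowest terms) ≈ 2.1667.
Reference: AP of size 6 gives K = 11/6 ≈ 1.8333; a fully generic set of size 6 gives K ≈ 3.5000.

|A| = 6, |A + A| = 13, K = 13/6.


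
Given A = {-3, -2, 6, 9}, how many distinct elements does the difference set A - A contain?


A - A = {a - a' : a, a' ∈ A}; |A| = 4.
Bounds: 2|A|-1 ≤ |A - A| ≤ |A|² - |A| + 1, i.e. 7 ≤ |A - A| ≤ 13.
Note: 0 ∈ A - A always (from a - a). The set is symmetric: if d ∈ A - A then -d ∈ A - A.
Enumerate nonzero differences d = a - a' with a > a' (then include -d):
Positive differences: {1, 3, 8, 9, 11, 12}
Full difference set: {0} ∪ (positive diffs) ∪ (negative diffs).
|A - A| = 1 + 2·6 = 13 (matches direct enumeration: 13).

|A - A| = 13


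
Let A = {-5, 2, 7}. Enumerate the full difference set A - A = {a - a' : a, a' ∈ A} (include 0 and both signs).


A - A = {a - a' : a, a' ∈ A}.
Compute a - a' for each ordered pair (a, a'):
a = -5: -5--5=0, -5-2=-7, -5-7=-12
a = 2: 2--5=7, 2-2=0, 2-7=-5
a = 7: 7--5=12, 7-2=5, 7-7=0
Collecting distinct values (and noting 0 appears from a-a):
A - A = {-12, -7, -5, 0, 5, 7, 12}
|A - A| = 7

A - A = {-12, -7, -5, 0, 5, 7, 12}


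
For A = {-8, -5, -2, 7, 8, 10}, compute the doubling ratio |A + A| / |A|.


|A| = 6.
Compute A + A by enumerating all 36 pairs.
A + A = {-16, -13, -10, -7, -4, -1, 0, 2, 3, 5, 6, 8, 14, 15, 16, 17, 18, 20}, so |A + A| = 18.
K = |A + A| / |A| = 18/6 = 3/1 ≈ 3.0000.
Reference: AP of size 6 gives K = 11/6 ≈ 1.8333; a fully generic set of size 6 gives K ≈ 3.5000.

|A| = 6, |A + A| = 18, K = 18/6 = 3/1.


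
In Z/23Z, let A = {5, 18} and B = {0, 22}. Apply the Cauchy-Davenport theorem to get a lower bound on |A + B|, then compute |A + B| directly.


Cauchy-Davenport: |A + B| ≥ min(p, |A| + |B| - 1) for A, B nonempty in Z/pZ.
|A| = 2, |B| = 2, p = 23.
CD lower bound = min(23, 2 + 2 - 1) = min(23, 3) = 3.
Compute A + B mod 23 directly:
a = 5: 5+0=5, 5+22=4
a = 18: 18+0=18, 18+22=17
A + B = {4, 5, 17, 18}, so |A + B| = 4.
Verify: 4 ≥ 3? Yes ✓.

CD lower bound = 3, actual |A + B| = 4.


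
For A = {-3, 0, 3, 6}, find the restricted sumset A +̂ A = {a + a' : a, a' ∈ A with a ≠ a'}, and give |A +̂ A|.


Restricted sumset: A +̂ A = {a + a' : a ∈ A, a' ∈ A, a ≠ a'}.
Equivalently, take A + A and drop any sum 2a that is achievable ONLY as a + a for a ∈ A (i.e. sums representable only with equal summands).
Enumerate pairs (a, a') with a < a' (symmetric, so each unordered pair gives one sum; this covers all a ≠ a'):
  -3 + 0 = -3
  -3 + 3 = 0
  -3 + 6 = 3
  0 + 3 = 3
  0 + 6 = 6
  3 + 6 = 9
Collected distinct sums: {-3, 0, 3, 6, 9}
|A +̂ A| = 5
(Reference bound: |A +̂ A| ≥ 2|A| - 3 for |A| ≥ 2, with |A| = 4 giving ≥ 5.)

|A +̂ A| = 5


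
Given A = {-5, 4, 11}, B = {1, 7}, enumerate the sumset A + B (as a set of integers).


A + B = {a + b : a ∈ A, b ∈ B}.
Enumerate all |A|·|B| = 3·2 = 6 pairs (a, b) and collect distinct sums.
a = -5: -5+1=-4, -5+7=2
a = 4: 4+1=5, 4+7=11
a = 11: 11+1=12, 11+7=18
Collecting distinct sums: A + B = {-4, 2, 5, 11, 12, 18}
|A + B| = 6

A + B = {-4, 2, 5, 11, 12, 18}


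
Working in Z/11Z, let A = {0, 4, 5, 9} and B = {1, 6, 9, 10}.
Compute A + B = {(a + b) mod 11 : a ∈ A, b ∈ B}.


Work in Z/11Z: reduce every sum a + b modulo 11.
Enumerate all 16 pairs:
a = 0: 0+1=1, 0+6=6, 0+9=9, 0+10=10
a = 4: 4+1=5, 4+6=10, 4+9=2, 4+10=3
a = 5: 5+1=6, 5+6=0, 5+9=3, 5+10=4
a = 9: 9+1=10, 9+6=4, 9+9=7, 9+10=8
Distinct residues collected: {0, 1, 2, 3, 4, 5, 6, 7, 8, 9, 10}
|A + B| = 11 (out of 11 total residues).

A + B = {0, 1, 2, 3, 4, 5, 6, 7, 8, 9, 10}


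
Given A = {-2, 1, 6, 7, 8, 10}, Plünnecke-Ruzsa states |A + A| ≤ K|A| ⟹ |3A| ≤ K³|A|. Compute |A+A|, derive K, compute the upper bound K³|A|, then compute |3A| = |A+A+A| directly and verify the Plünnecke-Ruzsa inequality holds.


|A| = 6.
Step 1: Compute A + A by enumerating all 36 pairs.
A + A = {-4, -1, 2, 4, 5, 6, 7, 8, 9, 11, 12, 13, 14, 15, 16, 17, 18, 20}, so |A + A| = 18.
Step 2: Doubling constant K = |A + A|/|A| = 18/6 = 18/6 ≈ 3.0000.
Step 3: Plünnecke-Ruzsa gives |3A| ≤ K³·|A| = (3.0000)³ · 6 ≈ 162.0000.
Step 4: Compute 3A = A + A + A directly by enumerating all triples (a,b,c) ∈ A³; |3A| = 31.
Step 5: Check 31 ≤ 162.0000? Yes ✓.

K = 18/6, Plünnecke-Ruzsa bound K³|A| ≈ 162.0000, |3A| = 31, inequality holds.


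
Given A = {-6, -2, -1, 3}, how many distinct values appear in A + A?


A + A = {a + a' : a, a' ∈ A}; |A| = 4.
General bounds: 2|A| - 1 ≤ |A + A| ≤ |A|(|A|+1)/2, i.e. 7 ≤ |A + A| ≤ 10.
Lower bound 2|A|-1 is attained iff A is an arithmetic progression.
Enumerate sums a + a' for a ≤ a' (symmetric, so this suffices):
a = -6: -6+-6=-12, -6+-2=-8, -6+-1=-7, -6+3=-3
a = -2: -2+-2=-4, -2+-1=-3, -2+3=1
a = -1: -1+-1=-2, -1+3=2
a = 3: 3+3=6
Distinct sums: {-12, -8, -7, -4, -3, -2, 1, 2, 6}
|A + A| = 9

|A + A| = 9


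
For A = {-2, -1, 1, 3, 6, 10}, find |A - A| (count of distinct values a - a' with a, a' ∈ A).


A - A = {a - a' : a, a' ∈ A}; |A| = 6.
Bounds: 2|A|-1 ≤ |A - A| ≤ |A|² - |A| + 1, i.e. 11 ≤ |A - A| ≤ 31.
Note: 0 ∈ A - A always (from a - a). The set is symmetric: if d ∈ A - A then -d ∈ A - A.
Enumerate nonzero differences d = a - a' with a > a' (then include -d):
Positive differences: {1, 2, 3, 4, 5, 7, 8, 9, 11, 12}
Full difference set: {0} ∪ (positive diffs) ∪ (negative diffs).
|A - A| = 1 + 2·10 = 21 (matches direct enumeration: 21).

|A - A| = 21


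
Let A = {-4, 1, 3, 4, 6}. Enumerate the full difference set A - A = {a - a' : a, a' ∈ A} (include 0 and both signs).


A - A = {a - a' : a, a' ∈ A}.
Compute a - a' for each ordered pair (a, a'):
a = -4: -4--4=0, -4-1=-5, -4-3=-7, -4-4=-8, -4-6=-10
a = 1: 1--4=5, 1-1=0, 1-3=-2, 1-4=-3, 1-6=-5
a = 3: 3--4=7, 3-1=2, 3-3=0, 3-4=-1, 3-6=-3
a = 4: 4--4=8, 4-1=3, 4-3=1, 4-4=0, 4-6=-2
a = 6: 6--4=10, 6-1=5, 6-3=3, 6-4=2, 6-6=0
Collecting distinct values (and noting 0 appears from a-a):
A - A = {-10, -8, -7, -5, -3, -2, -1, 0, 1, 2, 3, 5, 7, 8, 10}
|A - A| = 15

A - A = {-10, -8, -7, -5, -3, -2, -1, 0, 1, 2, 3, 5, 7, 8, 10}


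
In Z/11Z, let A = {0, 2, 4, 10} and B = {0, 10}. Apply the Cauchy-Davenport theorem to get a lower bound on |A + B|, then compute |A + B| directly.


Cauchy-Davenport: |A + B| ≥ min(p, |A| + |B| - 1) for A, B nonempty in Z/pZ.
|A| = 4, |B| = 2, p = 11.
CD lower bound = min(11, 4 + 2 - 1) = min(11, 5) = 5.
Compute A + B mod 11 directly:
a = 0: 0+0=0, 0+10=10
a = 2: 2+0=2, 2+10=1
a = 4: 4+0=4, 4+10=3
a = 10: 10+0=10, 10+10=9
A + B = {0, 1, 2, 3, 4, 9, 10}, so |A + B| = 7.
Verify: 7 ≥ 5? Yes ✓.

CD lower bound = 5, actual |A + B| = 7.


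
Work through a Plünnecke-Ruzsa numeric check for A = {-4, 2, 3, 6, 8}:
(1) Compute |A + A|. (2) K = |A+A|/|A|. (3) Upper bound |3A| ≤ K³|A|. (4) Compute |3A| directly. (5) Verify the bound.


|A| = 5.
Step 1: Compute A + A by enumerating all 25 pairs.
A + A = {-8, -2, -1, 2, 4, 5, 6, 8, 9, 10, 11, 12, 14, 16}, so |A + A| = 14.
Step 2: Doubling constant K = |A + A|/|A| = 14/5 = 14/5 ≈ 2.8000.
Step 3: Plünnecke-Ruzsa gives |3A| ≤ K³·|A| = (2.8000)³ · 5 ≈ 109.7600.
Step 4: Compute 3A = A + A + A directly by enumerating all triples (a,b,c) ∈ A³; |3A| = 26.
Step 5: Check 26 ≤ 109.7600? Yes ✓.

K = 14/5, Plünnecke-Ruzsa bound K³|A| ≈ 109.7600, |3A| = 26, inequality holds.


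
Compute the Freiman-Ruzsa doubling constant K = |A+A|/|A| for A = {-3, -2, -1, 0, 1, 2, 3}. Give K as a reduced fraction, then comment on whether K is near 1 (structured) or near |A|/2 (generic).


|A| = 7.
Compute A + A by enumerating all 49 pairs.
A + A = {-6, -5, -4, -3, -2, -1, 0, 1, 2, 3, 4, 5, 6}, so |A + A| = 13.
K = |A + A| / |A| = 13/7 (already in lowest terms) ≈ 1.8571.
Reference: AP of size 7 gives K = 13/7 ≈ 1.8571; a fully generic set of size 7 gives K ≈ 4.0000.

|A| = 7, |A + A| = 13, K = 13/7.


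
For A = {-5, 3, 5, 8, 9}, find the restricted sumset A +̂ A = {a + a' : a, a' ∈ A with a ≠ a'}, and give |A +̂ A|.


Restricted sumset: A +̂ A = {a + a' : a ∈ A, a' ∈ A, a ≠ a'}.
Equivalently, take A + A and drop any sum 2a that is achievable ONLY as a + a for a ∈ A (i.e. sums representable only with equal summands).
Enumerate pairs (a, a') with a < a' (symmetric, so each unordered pair gives one sum; this covers all a ≠ a'):
  -5 + 3 = -2
  -5 + 5 = 0
  -5 + 8 = 3
  -5 + 9 = 4
  3 + 5 = 8
  3 + 8 = 11
  3 + 9 = 12
  5 + 8 = 13
  5 + 9 = 14
  8 + 9 = 17
Collected distinct sums: {-2, 0, 3, 4, 8, 11, 12, 13, 14, 17}
|A +̂ A| = 10
(Reference bound: |A +̂ A| ≥ 2|A| - 3 for |A| ≥ 2, with |A| = 5 giving ≥ 7.)

|A +̂ A| = 10


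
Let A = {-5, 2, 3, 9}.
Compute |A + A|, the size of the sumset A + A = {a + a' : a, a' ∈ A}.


A + A = {a + a' : a, a' ∈ A}; |A| = 4.
General bounds: 2|A| - 1 ≤ |A + A| ≤ |A|(|A|+1)/2, i.e. 7 ≤ |A + A| ≤ 10.
Lower bound 2|A|-1 is attained iff A is an arithmetic progression.
Enumerate sums a + a' for a ≤ a' (symmetric, so this suffices):
a = -5: -5+-5=-10, -5+2=-3, -5+3=-2, -5+9=4
a = 2: 2+2=4, 2+3=5, 2+9=11
a = 3: 3+3=6, 3+9=12
a = 9: 9+9=18
Distinct sums: {-10, -3, -2, 4, 5, 6, 11, 12, 18}
|A + A| = 9

|A + A| = 9
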